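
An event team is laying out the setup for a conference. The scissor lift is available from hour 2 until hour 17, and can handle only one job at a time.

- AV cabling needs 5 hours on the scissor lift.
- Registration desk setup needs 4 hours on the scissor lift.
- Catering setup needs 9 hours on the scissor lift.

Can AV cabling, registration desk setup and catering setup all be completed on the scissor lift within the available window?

No

The scissor lift window is 17 − 2 = 15 hours.
Running back to back, the jobs need 5 + 4 + 9 = 18 hours on the scissor lift.
Since 18 > 15, they cannot all fit.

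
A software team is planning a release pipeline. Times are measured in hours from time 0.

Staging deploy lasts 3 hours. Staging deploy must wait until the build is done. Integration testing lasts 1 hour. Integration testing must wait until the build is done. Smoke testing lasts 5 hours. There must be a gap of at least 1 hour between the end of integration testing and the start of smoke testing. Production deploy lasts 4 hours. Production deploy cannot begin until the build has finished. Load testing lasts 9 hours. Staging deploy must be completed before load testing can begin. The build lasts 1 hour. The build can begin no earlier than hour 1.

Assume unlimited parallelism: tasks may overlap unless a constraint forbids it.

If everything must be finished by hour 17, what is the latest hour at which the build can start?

To finish by hour 17, smoke testing (duration 5) must start no later than hour 12.
Integration testing has to be done before smoke testing (must start by hour 12, minus 1-hour gap → hour 11). That means finishing by hour 11, i.e. starting by 11 − 1 = hour 10.
Nothing follows load testing; the deadline of hour 17 is its only limit. It must start by 17 − 9 = hour 8.
Staging deploy feeds into load testing (must start by hour 8); so staging deploy must finish by hour 8 and therefore start by hour 5.
To finish by hour 17, production deploy (duration 4) must start no later than hour 13.
The build has several dependents: integration testing (must start by hour 10); staging deploy (must start by hour 5); production deploy (must start by hour 13). The earliest of those limits is hour 5, so the build must start by 5 − 1 = hour 4.

4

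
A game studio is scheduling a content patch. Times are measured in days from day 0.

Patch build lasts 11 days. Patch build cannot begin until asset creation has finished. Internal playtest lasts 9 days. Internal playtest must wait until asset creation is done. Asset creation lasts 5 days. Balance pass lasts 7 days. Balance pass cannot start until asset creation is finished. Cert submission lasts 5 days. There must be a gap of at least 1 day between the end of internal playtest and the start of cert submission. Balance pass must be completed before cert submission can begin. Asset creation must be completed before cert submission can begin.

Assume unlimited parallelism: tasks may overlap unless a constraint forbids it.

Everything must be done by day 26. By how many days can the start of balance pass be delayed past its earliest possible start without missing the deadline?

Asset creation can start immediately at day 0; it finishes at day 5.
After asset creation (finishes day 5), balance pass can start at day 5 and finishes at day 12.

Working backward from the deadline:
Nothing follows cert submission; the deadline of day 26 is its only limit. It must start by 26 − 5 = day 21.
Balance pass has to be done before cert submission (must start by day 21). That means finishing by day 21, i.e. starting by 21 − 7 = day 14.
So balance pass can start as early as day 5 and as late as day 14, giving 14 − 5 = 9 days of slack.

9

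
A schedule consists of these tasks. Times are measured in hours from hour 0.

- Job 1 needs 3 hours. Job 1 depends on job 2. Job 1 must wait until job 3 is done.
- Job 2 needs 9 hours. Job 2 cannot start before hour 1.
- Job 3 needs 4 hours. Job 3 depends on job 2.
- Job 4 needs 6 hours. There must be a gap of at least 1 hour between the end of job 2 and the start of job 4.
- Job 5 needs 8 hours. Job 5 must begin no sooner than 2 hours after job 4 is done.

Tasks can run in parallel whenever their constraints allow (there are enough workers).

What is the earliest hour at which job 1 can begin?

Job 2 cannot begin until its own release at hour 1. It runs from hour 1 to 1 + 9 = hour 10.
After job 2 (finishes hour 10), job 3 can start at hour 10 and finishes at hour 14.
Job 1 waits on job 2 (finishes hour 10); job 3 (finishes hour 14). The latest of these is hour 14, which is the earliest job 1 can start.

14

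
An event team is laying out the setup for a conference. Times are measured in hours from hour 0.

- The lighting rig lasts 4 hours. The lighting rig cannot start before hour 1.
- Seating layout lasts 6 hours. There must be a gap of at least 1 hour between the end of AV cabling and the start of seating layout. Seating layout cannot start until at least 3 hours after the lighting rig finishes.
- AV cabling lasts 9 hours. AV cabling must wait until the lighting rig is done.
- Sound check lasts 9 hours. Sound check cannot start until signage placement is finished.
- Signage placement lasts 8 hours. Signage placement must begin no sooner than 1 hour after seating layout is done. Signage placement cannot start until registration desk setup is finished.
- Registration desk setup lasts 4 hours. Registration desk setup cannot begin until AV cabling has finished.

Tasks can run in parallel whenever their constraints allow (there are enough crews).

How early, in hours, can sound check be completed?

39

After its own release at hour 1, the lighting rig can start at hour 1 and finishes at hour 5.
AV cabling cannot begin until the lighting rig (finishes hour 5). It runs from hour 5 to 5 + 9 = hour 14.
After AV cabling (finishes hour 14), registration desk setup can start at hour 14 and finishes at hour 18.
Seating layout needs all of AV cabling (finishes hour 14, plus 1-hour gap → hour 15); the lighting rig (finishes hour 5, plus 3-hour gap → hour 8). That puts its earliest start at hour 15; it finishes at 15 + 6 = hour 21.
Signage placement needs all of seating layout (finishes hour 21, plus 1-hour gap → hour 22); registration desk setup (finishes hour 18). That puts its earliest start at hour 22; it finishes at 22 + 8 = hour 30.
After signage placement (finishes hour 30), sound check can start at hour 30 and finishes at hour 39.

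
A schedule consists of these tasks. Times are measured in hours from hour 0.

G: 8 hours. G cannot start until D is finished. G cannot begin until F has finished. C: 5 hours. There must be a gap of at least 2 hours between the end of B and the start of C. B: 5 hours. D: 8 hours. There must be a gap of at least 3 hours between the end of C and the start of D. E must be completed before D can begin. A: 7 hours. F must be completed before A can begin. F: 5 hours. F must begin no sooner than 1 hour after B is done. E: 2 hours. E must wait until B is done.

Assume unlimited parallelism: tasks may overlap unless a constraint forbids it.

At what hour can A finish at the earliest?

B can start immediately at hour 0; it finishes at hour 5.
F cannot begin until B (finishes hour 5, plus 1-hour gap → hour 6). It runs from hour 6 to 6 + 5 = hour 11.
A waits on F (finishes hour 11), so it starts at hour 11 and finishes at 11 + 7 = hour 18.

18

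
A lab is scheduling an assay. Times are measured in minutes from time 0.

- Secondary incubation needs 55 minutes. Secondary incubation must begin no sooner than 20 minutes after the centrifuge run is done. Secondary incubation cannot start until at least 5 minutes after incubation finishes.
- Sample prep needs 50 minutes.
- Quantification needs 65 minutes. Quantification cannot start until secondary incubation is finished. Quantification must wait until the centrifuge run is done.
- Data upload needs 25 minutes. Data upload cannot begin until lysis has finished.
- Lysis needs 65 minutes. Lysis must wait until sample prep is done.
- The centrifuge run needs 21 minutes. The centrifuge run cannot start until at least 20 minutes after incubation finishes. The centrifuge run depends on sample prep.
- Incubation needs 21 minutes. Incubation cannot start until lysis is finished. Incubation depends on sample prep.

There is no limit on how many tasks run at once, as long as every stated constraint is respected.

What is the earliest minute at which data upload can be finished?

Sample prep can start immediately at minute 0; it finishes at minute 50.
After sample prep (finishes minute 50), lysis can start at minute 50 and finishes at minute 115.
Data upload cannot begin until lysis (finishes minute 115). It runs from minute 115 to 115 + 25 = minute 140.

140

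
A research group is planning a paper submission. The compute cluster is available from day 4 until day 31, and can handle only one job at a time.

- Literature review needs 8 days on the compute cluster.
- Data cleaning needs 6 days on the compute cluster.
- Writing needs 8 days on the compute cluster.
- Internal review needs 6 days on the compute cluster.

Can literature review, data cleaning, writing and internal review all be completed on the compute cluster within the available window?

No

The compute cluster window is 31 − 4 = 27 days.
Running back to back, the jobs need 8 + 6 + 8 + 6 = 28 days on the compute cluster.
Since 28 > 27, they cannot all fit.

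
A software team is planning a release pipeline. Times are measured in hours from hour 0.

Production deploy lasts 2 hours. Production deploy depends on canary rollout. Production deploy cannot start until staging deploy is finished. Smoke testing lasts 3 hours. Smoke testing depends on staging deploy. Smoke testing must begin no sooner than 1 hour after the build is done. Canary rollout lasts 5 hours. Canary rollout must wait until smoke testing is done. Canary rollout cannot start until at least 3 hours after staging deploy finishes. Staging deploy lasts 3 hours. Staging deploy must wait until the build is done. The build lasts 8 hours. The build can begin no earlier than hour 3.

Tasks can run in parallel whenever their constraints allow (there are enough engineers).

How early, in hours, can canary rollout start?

After its own release at hour 3, the build can start at hour 3 and finishes at hour 11.
After the build (finishes hour 11), staging deploy can start at hour 11 and finishes at hour 14.
Smoke testing has to wait for staging deploy (finishes hour 14); the build (finishes hour 11, plus 1-hour gap → hour 12). The latest of these is hour 14, so smoke testing runs hour 14 to 14 + 3 = hour 17.
Canary rollout waits on smoke testing (finishes hour 17); staging deploy (finishes hour 14, plus 3-hour gap → hour 17). The latest of these is hour 17, which is the earliest canary rollout can start.

17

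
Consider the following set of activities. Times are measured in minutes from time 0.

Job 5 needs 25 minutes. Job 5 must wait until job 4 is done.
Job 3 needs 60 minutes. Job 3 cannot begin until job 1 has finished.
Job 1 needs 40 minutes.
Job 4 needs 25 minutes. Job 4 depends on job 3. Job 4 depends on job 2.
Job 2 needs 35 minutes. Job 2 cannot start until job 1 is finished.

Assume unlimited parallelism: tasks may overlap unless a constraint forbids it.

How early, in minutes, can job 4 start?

100

Job 1 can start immediately at minute 0; it finishes at minute 40.
After job 1 (finishes minute 40), job 3 can start at minute 40 and finishes at minute 100.
After job 1 (finishes minute 40), job 2 can start at minute 40 and finishes at minute 75.
Job 4 waits on job 3 (finishes minute 100); job 2 (finishes minute 75). The latest of these is minute 100, which is the earliest job 4 can start.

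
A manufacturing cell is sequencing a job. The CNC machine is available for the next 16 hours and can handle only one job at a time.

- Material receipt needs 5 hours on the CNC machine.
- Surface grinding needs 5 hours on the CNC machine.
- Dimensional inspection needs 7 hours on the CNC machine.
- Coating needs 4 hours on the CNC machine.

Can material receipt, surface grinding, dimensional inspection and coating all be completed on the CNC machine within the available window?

No

Running back to back, the jobs need 5 + 5 + 7 + 4 = 21 hours on the CNC machine.
Since 21 > 16, they cannot all fit.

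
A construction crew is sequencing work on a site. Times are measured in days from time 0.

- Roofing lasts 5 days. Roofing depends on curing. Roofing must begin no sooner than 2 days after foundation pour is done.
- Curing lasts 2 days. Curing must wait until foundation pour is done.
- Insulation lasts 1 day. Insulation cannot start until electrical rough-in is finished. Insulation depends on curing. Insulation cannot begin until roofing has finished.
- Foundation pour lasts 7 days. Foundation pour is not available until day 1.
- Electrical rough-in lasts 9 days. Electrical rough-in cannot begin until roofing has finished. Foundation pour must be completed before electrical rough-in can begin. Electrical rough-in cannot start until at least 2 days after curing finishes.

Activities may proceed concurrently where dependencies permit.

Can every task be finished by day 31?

Yes

Foundation pour cannot begin until its own release at day 1. It runs from day 1 to 1 + 7 = day 8.
After foundation pour (finishes day 8), curing can start at day 8 and finishes at day 10.
Roofing needs all of curing (finishes day 10); foundation pour (finishes day 8, plus 2-day gap → day 10). That puts its earliest start at day 10; it finishes at 10 + 5 = day 15.
Electrical rough-in cannot start until roofing (finishes day 15); foundation pour (finishes day 8); curing (finishes day 10, plus 2-day gap → day 12). The controlling bound is day 15, so electrical rough-in finishes at 15 + 9 = day 24.
Insulation cannot start until electrical rough-in (finishes day 24); curing (finishes day 10); roofing (finishes day 15). The controlling bound is day 24, so insulation finishes at 24 + 1 = day 25.
Every task is finished by day 25, which is no later than the deadline of 31, so the schedule is feasible.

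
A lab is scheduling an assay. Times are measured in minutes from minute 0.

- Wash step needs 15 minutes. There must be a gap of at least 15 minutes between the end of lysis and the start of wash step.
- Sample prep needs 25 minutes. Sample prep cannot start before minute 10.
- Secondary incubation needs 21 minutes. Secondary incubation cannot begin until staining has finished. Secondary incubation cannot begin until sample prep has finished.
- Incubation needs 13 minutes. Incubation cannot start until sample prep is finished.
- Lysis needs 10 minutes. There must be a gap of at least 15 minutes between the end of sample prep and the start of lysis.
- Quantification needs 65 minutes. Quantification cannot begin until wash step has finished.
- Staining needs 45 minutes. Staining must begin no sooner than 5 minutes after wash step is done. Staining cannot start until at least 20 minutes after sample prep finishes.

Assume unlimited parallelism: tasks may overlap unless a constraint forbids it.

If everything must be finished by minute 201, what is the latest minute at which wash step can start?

115

Secondary incubation has no dependents, so it just needs to finish by minute 201. Starting by 201 − 21 = minute 180 achieves that.
Staining feeds into secondary incubation (must start by minute 180); so staining must finish by minute 180 and therefore start by minute 135.
Nothing follows quantification; the deadline of minute 201 is its only limit. It must start by 201 − 65 = minute 136.
Wash step feeds staining (must start by minute 135, minus 5-minute gap → minute 130); quantification (must start by minute 136). Taking the minimum, wash step must finish by minute 130 and start by 130 − 15 = minute 115.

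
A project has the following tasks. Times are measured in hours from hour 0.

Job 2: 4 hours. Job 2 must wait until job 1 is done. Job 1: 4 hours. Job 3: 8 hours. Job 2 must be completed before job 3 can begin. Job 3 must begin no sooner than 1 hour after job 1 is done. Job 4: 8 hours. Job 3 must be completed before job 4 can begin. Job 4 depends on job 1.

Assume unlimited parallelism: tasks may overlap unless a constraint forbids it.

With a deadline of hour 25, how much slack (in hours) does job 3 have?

Job 1 can start immediately at hour 0; it finishes at hour 4.
Job 2 cannot begin until job 1 (finishes hour 4). It runs from hour 4 to 4 + 4 = hour 8.
Job 3 cannot start until job 2 (finishes hour 8); job 1 (finishes hour 4, plus 1-hour gap → hour 5). The controlling bound is hour 8, so job 3 finishes at 8 + 8 = hour 16.

Working backward from the deadline:
Nothing follows job 4; the deadline of hour 25 is its only limit. It must start by 25 − 8 = hour 17.
Job 3 has to be done before job 4 (must start by hour 17). That means finishing by hour 17, i.e. starting by 17 − 8 = hour 9.
So job 3 can start as early as hour 8 and as late as hour 9, giving 9 − 8 = 1 hour of slack.

1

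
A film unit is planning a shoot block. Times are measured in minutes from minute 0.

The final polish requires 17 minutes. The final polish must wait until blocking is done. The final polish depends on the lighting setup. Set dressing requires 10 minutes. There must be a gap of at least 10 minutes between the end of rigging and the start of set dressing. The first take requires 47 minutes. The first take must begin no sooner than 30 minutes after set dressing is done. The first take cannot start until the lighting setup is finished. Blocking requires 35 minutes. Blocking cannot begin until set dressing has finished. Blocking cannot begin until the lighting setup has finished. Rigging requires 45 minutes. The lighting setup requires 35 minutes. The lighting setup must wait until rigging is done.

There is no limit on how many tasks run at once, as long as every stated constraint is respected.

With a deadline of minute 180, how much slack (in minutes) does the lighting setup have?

Rigging has no prerequisites, so it starts at minute 0 and finishes at minute 45.
After rigging (finishes minute 45), the lighting setup can start at minute 45 and finishes at minute 80.

Working backward from the deadline:
To finish by minute 180, the final polish (duration 17) must start no later than minute 163.
Since the final polish (must start by minute 163) depends on it, blocking must finish by minute 163. Backing off its 35-minute duration gives a latest start of minute 128.
To finish by minute 180, the first take (duration 47) must start no later than minute 133.
The lighting setup must finish in time for blocking (must start by minute 128); the final polish (must start by minute 163); the first take (must start by minute 133). The tightest is minute 128, so the lighting setup must start by 128 − 35 = minute 93.
So the lighting setup can start as early as minute 45 and as late as minute 93, giving 93 − 45 = 48 minutes of slack.

48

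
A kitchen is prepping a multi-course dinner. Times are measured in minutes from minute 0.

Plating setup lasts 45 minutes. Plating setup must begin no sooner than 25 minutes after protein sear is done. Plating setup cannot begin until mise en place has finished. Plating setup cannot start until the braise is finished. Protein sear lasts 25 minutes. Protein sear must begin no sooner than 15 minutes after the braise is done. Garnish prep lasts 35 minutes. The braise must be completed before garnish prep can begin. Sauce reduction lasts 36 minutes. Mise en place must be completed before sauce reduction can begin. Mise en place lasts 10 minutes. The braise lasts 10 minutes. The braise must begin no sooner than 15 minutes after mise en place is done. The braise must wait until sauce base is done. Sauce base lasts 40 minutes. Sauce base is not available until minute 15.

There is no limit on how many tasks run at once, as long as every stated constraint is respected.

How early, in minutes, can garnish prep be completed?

100

After its own release at minute 15, sauce base can start at minute 15 and finishes at minute 55.
Mise en place has no prerequisites, so it starts at minute 0 and finishes at minute 10.
For the braise: mise en place (finishes minute 10, plus 15-minute gap → minute 25); sauce base (finishes minute 55). Taking the maximum gives a start of minute 55, and it finishes at 55 + 10 = minute 65.
Garnish prep waits on the braise (finishes minute 65), so it starts at minute 65 and finishes at 65 + 35 = minute 100.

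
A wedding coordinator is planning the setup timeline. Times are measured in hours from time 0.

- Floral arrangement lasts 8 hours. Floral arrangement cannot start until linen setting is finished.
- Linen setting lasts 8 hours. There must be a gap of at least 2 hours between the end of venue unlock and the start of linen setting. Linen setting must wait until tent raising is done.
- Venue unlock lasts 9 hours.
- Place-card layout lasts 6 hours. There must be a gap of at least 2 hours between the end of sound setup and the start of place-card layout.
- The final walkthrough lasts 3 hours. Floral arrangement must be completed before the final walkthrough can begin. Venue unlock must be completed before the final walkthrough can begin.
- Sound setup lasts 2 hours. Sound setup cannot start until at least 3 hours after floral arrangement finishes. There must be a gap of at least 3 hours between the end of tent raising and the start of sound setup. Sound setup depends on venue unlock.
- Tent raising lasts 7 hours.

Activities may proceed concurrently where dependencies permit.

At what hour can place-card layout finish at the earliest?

40

Tent raising can start immediately at hour 0; it finishes at hour 7.
Venue unlock can start immediately at hour 0; it finishes at hour 9.
Linen setting has to wait for venue unlock (finishes hour 9, plus 2-hour gap → hour 11); tent raising (finishes hour 7). The latest of these is hour 11, so linen setting runs hour 11 to 11 + 8 = hour 19.
Floral arrangement waits on linen setting (finishes hour 19), so it starts at hour 19 and finishes at 19 + 8 = hour 27.
Sound setup has to wait for floral arrangement (finishes hour 27, plus 3-hour gap → hour 30); tent raising (finishes hour 7, plus 3-hour gap → hour 10); venue unlock (finishes hour 9). The latest of these is hour 30, so sound setup runs hour 30 to 30 + 2 = hour 32.
After sound setup (finishes hour 32, plus 2-hour gap → hour 34), place-card layout can start at hour 34 and finishes at hour 40.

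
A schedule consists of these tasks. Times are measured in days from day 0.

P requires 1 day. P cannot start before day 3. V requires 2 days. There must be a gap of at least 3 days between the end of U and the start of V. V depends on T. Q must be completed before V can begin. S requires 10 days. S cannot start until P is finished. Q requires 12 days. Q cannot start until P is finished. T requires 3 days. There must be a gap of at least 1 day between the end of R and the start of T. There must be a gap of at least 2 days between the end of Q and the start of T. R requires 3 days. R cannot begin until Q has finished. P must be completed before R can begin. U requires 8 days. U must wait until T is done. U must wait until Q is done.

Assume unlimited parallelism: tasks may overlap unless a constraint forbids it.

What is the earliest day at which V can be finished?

36

After its own release at day 3, P can start at day 3 and finishes at day 4.
Q waits on P (finishes day 4), so it starts at day 4 and finishes at 4 + 12 = day 16.
For R: Q (finishes day 16); P (finishes day 4). Taking the maximum gives a start of day 16, and it finishes at 16 + 3 = day 19.
T cannot start until R (finishes day 19, plus 1-day gap → day 20); Q (finishes day 16, plus 2-day gap → day 18). The controlling bound is day 20, so T finishes at 20 + 3 = day 23.
For U: T (finishes day 23); Q (finishes day 16). Taking the maximum gives a start of day 23, and it finishes at 23 + 8 = day 31.
V has to wait for U (finishes day 31, plus 3-day gap → day 34); T (finishes day 23); Q (finishes day 16). The latest of these is day 34, so V runs day 34 to 34 + 2 = day 36.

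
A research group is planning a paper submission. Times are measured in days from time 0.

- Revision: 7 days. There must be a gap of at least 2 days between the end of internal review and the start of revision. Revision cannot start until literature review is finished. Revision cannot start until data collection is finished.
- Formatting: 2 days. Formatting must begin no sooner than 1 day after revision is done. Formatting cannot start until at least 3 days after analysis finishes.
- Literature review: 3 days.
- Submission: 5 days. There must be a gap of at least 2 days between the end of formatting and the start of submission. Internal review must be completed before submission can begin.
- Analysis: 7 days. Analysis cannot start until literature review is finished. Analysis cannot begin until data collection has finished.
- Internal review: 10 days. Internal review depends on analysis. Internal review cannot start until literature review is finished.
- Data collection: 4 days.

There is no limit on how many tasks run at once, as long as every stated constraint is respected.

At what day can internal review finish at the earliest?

Data collection has no prerequisites, so it starts at day 0 and finishes at day 4.
Nothing blocks literature review, so it runs from day 0 to day 3.
Analysis cannot start until literature review (finishes day 3); data collection (finishes day 4). The controlling bound is day 4, so analysis finishes at 4 + 7 = day 11.
For internal review: analysis (finishes day 11); literature review (finishes day 3). Taking the maximum gives a start of day 11, and it finishes at 11 + 10 = day 21.

21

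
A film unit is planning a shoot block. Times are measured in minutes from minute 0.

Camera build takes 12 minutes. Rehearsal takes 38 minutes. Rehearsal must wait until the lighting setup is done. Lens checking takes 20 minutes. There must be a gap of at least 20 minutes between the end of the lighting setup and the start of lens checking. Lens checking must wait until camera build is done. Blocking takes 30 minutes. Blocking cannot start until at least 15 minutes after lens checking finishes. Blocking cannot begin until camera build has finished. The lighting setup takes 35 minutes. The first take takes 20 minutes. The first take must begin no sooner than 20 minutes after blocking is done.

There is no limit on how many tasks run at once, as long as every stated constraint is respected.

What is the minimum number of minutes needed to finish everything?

160

Nothing blocks camera build, so it runs from minute 0 to minute 12.
The lighting setup has no prerequisites, so it starts at minute 0 and finishes at minute 35.
After the lighting setup (finishes minute 35), rehearsal can start at minute 35 and finishes at minute 73.
Lens checking has to wait for the lighting setup (finishes minute 35, plus 20-minute gap → minute 55); camera build (finishes minute 12). The latest of these is minute 55, so lens checking runs minute 55 to 55 + 20 = minute 75.
Blocking has to wait for lens checking (finishes minute 75, plus 15-minute gap → minute 90); camera build (finishes minute 12). The latest of these is minute 90, so blocking runs minute 90 to 90 + 30 = minute 120.
The first take waits on blocking (finishes minute 120, plus 20-minute gap → minute 140), so it starts at minute 140 and finishes at 140 + 20 = minute 160.
All tasks are finished once the last one completes. Finish times: The lighting setup at 35, Camera build at 12, Lens checking at 75, Blocking at 120, Rehearsal at 73, The first take at 160. The latest is minute 160.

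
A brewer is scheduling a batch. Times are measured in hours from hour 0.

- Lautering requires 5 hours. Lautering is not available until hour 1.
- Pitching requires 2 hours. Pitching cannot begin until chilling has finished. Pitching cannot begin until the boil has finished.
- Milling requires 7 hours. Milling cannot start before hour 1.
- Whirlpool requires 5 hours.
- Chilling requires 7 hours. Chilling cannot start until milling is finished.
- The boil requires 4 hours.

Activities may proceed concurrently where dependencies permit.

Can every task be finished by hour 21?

Yes

Nothing blocks whirlpool, so it runs from hour 0 to hour 5.
Nothing blocks the boil, so it runs from hour 0 to hour 4.
Lautering waits on its own release at hour 1, so it starts at hour 1 and finishes at 1 + 5 = hour 6.
Milling waits on its own release at hour 1, so it starts at hour 1 and finishes at 1 + 7 = hour 8.
Chilling waits on milling (finishes hour 8), so it starts at hour 8 and finishes at 8 + 7 = hour 15.
Pitching has to wait for chilling (finishes hour 15); the boil (finishes hour 4). The latest of these is hour 15, so pitching runs hour 15 to 15 + 2 = hour 17.
Every task is finished by hour 17, which is no later than the deadline of 21, so the schedule is feasible.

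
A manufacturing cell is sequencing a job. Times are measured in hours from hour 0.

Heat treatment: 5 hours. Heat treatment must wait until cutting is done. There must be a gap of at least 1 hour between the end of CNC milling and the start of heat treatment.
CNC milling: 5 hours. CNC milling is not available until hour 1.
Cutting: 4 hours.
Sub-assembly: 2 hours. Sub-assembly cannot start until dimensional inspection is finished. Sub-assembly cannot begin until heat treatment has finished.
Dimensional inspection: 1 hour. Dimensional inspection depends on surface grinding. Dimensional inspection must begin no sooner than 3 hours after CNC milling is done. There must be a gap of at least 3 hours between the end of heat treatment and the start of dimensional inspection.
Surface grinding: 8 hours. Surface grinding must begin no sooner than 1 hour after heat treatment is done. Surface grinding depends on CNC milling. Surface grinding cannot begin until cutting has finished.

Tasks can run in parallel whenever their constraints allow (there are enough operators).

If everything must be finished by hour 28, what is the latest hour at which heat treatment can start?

11

Sub-assembly must finish by hour 28; it takes 2 hours, so it must start by 28 − 2 = hour 26.
Dimensional inspection has to be done before sub-assembly (must start by hour 26). That means finishing by hour 26, i.e. starting by 26 − 1 = hour 25.
Surface grinding feeds into dimensional inspection (must start by hour 25); so surface grinding must finish by hour 25 and therefore start by hour 17.
Heat treatment has several dependents: surface grinding (must start by hour 17, minus 1-hour gap → hour 16); dimensional inspection (must start by hour 25, minus 3-hour gap → hour 22); sub-assembly (must start by hour 26). The earliest of those limits is hour 16, so heat treatment must start by 16 − 5 = hour 11.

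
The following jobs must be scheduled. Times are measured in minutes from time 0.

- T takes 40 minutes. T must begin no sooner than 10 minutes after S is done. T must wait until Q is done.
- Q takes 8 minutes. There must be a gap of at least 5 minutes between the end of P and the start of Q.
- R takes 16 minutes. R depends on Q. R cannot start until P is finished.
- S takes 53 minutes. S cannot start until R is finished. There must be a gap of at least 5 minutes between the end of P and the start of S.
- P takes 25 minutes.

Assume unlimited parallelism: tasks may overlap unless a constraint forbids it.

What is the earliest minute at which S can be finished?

107

P can start immediately at minute 0; it finishes at minute 25.
After P (finishes minute 25, plus 5-minute gap → minute 30), Q can start at minute 30 and finishes at minute 38.
R has to wait for Q (finishes minute 38); P (finishes minute 25). The latest of these is minute 38, so R runs minute 38 to 38 + 16 = minute 54.
S has to wait for R (finishes minute 54); P (finishes minute 25, plus 5-minute gap → minute 30). The latest of these is minute 54, so S runs minute 54 to 54 + 53 = minute 107.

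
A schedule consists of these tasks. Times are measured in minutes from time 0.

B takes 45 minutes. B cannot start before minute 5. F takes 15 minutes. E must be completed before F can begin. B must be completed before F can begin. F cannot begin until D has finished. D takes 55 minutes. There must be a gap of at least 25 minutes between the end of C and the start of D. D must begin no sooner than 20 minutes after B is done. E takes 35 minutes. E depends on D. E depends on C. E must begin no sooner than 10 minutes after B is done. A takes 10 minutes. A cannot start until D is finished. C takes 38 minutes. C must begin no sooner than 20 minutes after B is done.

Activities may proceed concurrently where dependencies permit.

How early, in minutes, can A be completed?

B waits on its own release at minute 5, so it starts at minute 5 and finishes at 5 + 45 = minute 50.
After B (finishes minute 50, plus 20-minute gap → minute 70), C can start at minute 70 and finishes at minute 108.
D cannot start until C (finishes minute 108, plus 25-minute gap → minute 133); B (finishes minute 50, plus 20-minute gap → minute 70). The controlling bound is minute 133, so D finishes at 133 + 55 = minute 188.
A cannot begin until D (finishes minute 188). It runs from minute 188 to 188 + 10 = minute 198.

198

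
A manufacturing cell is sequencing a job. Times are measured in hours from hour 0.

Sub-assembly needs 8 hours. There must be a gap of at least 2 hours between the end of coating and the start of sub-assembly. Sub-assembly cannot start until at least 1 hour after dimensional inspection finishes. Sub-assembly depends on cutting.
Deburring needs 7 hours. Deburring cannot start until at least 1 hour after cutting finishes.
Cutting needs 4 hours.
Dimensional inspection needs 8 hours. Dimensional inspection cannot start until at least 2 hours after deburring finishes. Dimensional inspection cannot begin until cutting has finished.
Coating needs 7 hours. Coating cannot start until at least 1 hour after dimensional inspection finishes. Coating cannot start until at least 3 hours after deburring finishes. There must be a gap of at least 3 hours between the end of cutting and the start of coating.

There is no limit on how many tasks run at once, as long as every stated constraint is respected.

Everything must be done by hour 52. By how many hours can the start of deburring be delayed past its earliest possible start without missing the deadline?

Nothing blocks cutting, so it runs from hour 0 to hour 4.
Deburring waits on cutting (finishes hour 4, plus 1-hour gap → hour 5), so it starts at hour 5 and finishes at 5 + 7 = hour 12.

Working backward from the deadline:
To finish by hour 52, sub-assembly (duration 8) must start no later than hour 44.
Since sub-assembly (must start by hour 44, minus 2-hour gap → hour 42) depends on it, coating must finish by hour 42. Backing off its 7-hour duration gives a latest start of hour 35.
For dimensional inspection: coating (must start by hour 35, minus 1-hour gap → hour 34); sub-assembly (must start by hour 44, minus 1-hour gap → hour 43). The most restrictive is hour 34; with an 8-hour duration, dimensional inspection must start by hour 26.
Deburring feeds dimensional inspection (must start by hour 26, minus 2-hour gap → hour 24); coating (must start by hour 35, minus 3-hour gap → hour 32). Taking the minimum, deburring must finish by hour 24 and start by 24 − 7 = hour 17.
So deburring can start as early as hour 5 and as late as hour 17, giving 17 − 5 = 12 hours of slack.

12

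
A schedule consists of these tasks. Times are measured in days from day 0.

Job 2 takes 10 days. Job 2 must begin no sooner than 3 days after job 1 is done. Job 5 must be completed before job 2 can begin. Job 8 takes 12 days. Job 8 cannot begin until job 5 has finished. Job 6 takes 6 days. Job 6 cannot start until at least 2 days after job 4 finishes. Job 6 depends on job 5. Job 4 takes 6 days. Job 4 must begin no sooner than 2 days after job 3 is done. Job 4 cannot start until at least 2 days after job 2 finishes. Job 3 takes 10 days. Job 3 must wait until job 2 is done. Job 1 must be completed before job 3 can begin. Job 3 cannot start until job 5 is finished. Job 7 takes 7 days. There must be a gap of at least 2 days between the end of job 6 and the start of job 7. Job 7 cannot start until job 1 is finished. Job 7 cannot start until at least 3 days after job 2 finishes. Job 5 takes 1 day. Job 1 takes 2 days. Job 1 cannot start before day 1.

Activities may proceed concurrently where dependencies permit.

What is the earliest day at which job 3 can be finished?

Job 5 has no prerequisites, so it starts at day 0 and finishes at day 1.
Job 1 cannot begin until its own release at day 1. It runs from day 1 to 1 + 2 = day 3.
Job 2 needs all of job 1 (finishes day 3, plus 3-day gap → day 6); job 5 (finishes day 1). That puts its earliest start at day 6; it finishes at 6 + 10 = day 16.
Job 3 needs all of job 2 (finishes day 16); job 1 (finishes day 3); job 5 (finishes day 1). That puts its earliest start at day 16; it finishes at 16 + 10 = day 26.

26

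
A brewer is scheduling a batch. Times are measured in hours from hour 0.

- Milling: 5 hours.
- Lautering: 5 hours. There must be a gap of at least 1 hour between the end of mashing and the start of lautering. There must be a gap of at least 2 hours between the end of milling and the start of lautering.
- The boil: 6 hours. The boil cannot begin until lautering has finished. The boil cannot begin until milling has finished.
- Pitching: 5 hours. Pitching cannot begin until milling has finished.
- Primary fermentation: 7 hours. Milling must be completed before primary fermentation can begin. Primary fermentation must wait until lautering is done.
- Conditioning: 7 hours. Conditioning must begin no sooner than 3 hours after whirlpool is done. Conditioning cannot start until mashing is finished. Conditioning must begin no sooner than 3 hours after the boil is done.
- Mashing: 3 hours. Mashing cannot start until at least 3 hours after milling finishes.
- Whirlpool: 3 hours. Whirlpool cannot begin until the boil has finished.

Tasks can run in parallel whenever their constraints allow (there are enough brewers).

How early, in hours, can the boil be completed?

23

Milling has no prerequisites, so it starts at hour 0 and finishes at hour 5.
After milling (finishes hour 5, plus 3-hour gap → hour 8), mashing can start at hour 8 and finishes at hour 11.
Lautering cannot start until mashing (finishes hour 11, plus 1-hour gap → hour 12); milling (finishes hour 5, plus 2-hour gap → hour 7). The controlling bound is hour 12, so lautering finishes at 12 + 5 = hour 17.
The boil needs all of lautering (finishes hour 17); milling (finishes hour 5). That puts its earliest start at hour 17; it finishes at 17 + 6 = hour 23.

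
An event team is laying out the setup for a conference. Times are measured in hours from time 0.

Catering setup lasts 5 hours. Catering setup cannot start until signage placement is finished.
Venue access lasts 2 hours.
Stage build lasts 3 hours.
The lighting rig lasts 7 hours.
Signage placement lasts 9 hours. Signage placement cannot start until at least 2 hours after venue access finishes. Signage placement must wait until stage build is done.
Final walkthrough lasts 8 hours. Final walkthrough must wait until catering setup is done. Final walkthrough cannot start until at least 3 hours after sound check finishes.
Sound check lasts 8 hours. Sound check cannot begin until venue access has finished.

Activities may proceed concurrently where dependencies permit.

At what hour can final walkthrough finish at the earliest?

26

Stage build has no prerequisites, so it starts at hour 0 and finishes at hour 3.
Venue access can start immediately at hour 0; it finishes at hour 2.
After venue access (finishes hour 2), sound check can start at hour 2 and finishes at hour 10.
For signage placement: venue access (finishes hour 2, plus 2-hour gap → hour 4); stage build (finishes hour 3). Taking the maximum gives a start of hour 4, and it finishes at 4 + 9 = hour 13.
Catering setup waits on signage placement (finishes hour 13), so it starts at hour 13 and finishes at 13 + 5 = hour 18.
Final walkthrough has to wait for catering setup (finishes hour 18); sound check (finishes hour 10, plus 3-hour gap → hour 13). The latest of these is hour 18, so final walkthrough runs hour 18 to 18 + 8 = hour 26.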